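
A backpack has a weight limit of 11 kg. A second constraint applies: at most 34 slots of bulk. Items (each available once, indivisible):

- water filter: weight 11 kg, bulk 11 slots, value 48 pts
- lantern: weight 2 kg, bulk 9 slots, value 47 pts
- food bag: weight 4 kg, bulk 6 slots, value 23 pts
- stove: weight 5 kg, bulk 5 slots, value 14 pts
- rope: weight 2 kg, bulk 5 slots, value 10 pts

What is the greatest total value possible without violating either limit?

84 pts

Feasible sets respecting both limits:
- lantern+food bag+stove: weight 11, bulk 20, value 84
- lantern+food bag+rope: weight 8, bulk 20, value 80
- lantern+stove+rope: weight 9, bulk 19, value 71
Best: 84 pts.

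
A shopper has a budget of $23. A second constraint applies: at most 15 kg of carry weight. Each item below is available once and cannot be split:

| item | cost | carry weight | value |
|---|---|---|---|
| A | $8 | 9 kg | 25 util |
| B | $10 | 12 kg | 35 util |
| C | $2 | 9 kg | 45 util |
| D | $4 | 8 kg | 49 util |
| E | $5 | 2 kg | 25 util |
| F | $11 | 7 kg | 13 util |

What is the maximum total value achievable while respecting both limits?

74 util

Feasible sets respecting both limits:
- D+E: cost 9, carry weight 10, value 74
- C+E: cost 7, carry weight 11, value 70
- D+F: cost 15, carry weight 15, value 62
- B+E: cost 15, carry weight 14, value 60
Best: 74 util.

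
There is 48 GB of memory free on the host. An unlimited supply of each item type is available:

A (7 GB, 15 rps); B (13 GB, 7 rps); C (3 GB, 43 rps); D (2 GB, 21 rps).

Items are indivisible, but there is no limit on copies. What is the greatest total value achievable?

688 rps

Best value-per-unit is C at 43/3, and filling with it alone uses memory 16×3=48. No mix of the others beats 16×43 = 688.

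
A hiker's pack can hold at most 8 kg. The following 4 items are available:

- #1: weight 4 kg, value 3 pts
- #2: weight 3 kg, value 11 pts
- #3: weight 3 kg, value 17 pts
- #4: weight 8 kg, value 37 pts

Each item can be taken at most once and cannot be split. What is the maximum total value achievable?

37 pts

Check high-value combinations within 8 kg:
- #4: weight 8, value 37
- #2+#3: weight 3+3=6, value 11+17=28
- #1+#3: weight 4+3=7, value 3+17=20
- #3: weight 3, value 17
- #1+#2: weight 4+3=7, value 3+11=14
Best: 37 pts.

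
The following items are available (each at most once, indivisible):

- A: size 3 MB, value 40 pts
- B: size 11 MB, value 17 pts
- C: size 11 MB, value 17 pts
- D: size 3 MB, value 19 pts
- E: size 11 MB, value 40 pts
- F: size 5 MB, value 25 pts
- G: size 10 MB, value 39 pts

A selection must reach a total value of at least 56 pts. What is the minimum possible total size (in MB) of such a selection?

Subsets with value ≥ 56, sorted by total size:
- A+D: size 6, value 59
- A+F: size 8, value 65
- A+D+F: size 11, value 84
- A+G: size 13, value 79
Minimum size: 6 MB.

6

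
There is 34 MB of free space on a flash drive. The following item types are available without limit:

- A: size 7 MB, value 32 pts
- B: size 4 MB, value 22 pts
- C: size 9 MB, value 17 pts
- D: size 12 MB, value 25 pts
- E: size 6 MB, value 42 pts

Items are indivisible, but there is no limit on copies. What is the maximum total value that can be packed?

Best value-per-unit is E at 42/6; filling with it alone gives 5×42 = 210.
Optimal mix: 1×B + 5×E → size 34, value 232.

232 pts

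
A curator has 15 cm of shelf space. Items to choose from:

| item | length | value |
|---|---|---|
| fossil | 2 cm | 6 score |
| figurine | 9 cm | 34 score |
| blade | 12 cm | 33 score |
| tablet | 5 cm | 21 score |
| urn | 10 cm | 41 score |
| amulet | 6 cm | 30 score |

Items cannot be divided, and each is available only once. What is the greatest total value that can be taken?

64 score

Check high-value combinations within 15 cm:
- figurine+amulet: length 9+6=15, value 34+30=64
- tablet+urn: length 5+10=15, value 21+41=62
- fossil+tablet+amulet: length 2+5+6=13, value 6+21+30=57
Best: 64 score.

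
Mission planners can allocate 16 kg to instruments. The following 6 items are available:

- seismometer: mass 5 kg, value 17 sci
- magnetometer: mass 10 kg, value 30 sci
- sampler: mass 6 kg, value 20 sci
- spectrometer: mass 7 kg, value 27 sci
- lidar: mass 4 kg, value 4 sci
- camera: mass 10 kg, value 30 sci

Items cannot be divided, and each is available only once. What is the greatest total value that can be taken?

50 sci

Check high-value combinations within 16 kg:
- magnetometer+sampler: mass 10+6=16, value 30+20=50
- sampler+camera: mass 6+10=16, value 20+30=50
- seismometer+spectrometer+lidar: mass 5+7+4=16, value 17+27+4=48
- sampler+spectrometer: mass 6+7=13, value 20+27=47
Best: 50 sci.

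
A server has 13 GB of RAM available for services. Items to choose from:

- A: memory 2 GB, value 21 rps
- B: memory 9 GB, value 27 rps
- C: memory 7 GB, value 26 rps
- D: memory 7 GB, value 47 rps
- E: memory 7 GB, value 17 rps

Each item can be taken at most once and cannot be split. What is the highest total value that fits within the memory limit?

Check high-value combinations within 13 GB:
- A+D: memory 2+7=9, value 21+47=68
- A+B: memory 2+9=11, value 21+27=48
- D: memory 7, value 47
- A+C: memory 2+7=9, value 21+26=47
- A+E: memory 2+7=9, value 21+17=38
Best: 68 rps.

68 rps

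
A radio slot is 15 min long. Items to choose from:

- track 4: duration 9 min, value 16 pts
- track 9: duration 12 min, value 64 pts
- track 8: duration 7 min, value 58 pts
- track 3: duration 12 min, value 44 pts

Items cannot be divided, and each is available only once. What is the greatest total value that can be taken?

64 pts

This is a 0/1 knapsack; check combinations near the capacity.
- track 9: duration 12, value 64
- track 8: duration 7, value 58
- track 3: duration 12, value 44
- track 4: duration 9, value 16
Best: 64 pts.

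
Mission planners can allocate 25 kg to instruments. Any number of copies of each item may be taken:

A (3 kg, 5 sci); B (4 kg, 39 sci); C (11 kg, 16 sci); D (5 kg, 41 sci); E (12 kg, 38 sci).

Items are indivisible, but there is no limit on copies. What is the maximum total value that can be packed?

Best value-per-unit is B at 39/4; filling with it alone gives 6×39 = 234.
Optimal mix: 5×B + 1×D → mass 25, value 236.

236 sci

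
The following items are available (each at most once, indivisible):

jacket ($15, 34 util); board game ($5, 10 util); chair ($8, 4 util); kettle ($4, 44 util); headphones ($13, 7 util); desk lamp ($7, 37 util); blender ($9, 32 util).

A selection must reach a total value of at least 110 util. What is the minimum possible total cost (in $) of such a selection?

Subsets with value ≥ 110, sorted by total cost:
- kettle+desk lamp+blender: cost 20, value 113
- board game+kettle+desk lamp+blender: cost 25, value 123
Minimum cost: 20 $.

20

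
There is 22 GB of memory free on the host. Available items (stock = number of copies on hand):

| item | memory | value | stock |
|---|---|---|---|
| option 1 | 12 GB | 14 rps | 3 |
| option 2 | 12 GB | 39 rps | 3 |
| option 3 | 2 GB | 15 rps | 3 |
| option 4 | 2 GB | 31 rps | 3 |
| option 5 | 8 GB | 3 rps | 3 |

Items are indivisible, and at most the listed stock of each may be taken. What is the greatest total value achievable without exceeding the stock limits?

162 rps

Top feasible selections:
- 1×option 2 + 2×option 3 + 3×option 4: memory 22, value 162
- 1×option 2 + 1×option 3 + 3×option 4: memory 20, value 147
- 1×option 2 + 3×option 3 + 2×option 4: memory 22, value 146
Best: 162 rps.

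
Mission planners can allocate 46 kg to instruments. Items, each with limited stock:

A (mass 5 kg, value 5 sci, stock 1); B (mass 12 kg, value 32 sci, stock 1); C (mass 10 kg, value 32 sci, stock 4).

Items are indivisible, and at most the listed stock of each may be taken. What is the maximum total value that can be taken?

133 sci

Best selections within mass 46 and stock limits:
- 1×A + 4×C: mass 45, value 133
- 4×C: mass 40, value 128
Best: 133 sci.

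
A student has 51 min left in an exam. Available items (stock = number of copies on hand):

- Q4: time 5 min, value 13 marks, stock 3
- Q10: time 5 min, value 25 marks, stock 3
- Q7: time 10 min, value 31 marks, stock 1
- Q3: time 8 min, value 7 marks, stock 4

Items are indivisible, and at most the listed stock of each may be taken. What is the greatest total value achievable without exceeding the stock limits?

Top feasible selections:
- 3×Q4 + 3×Q10 + 1×Q7 + 1×Q3: time 48, value 152
- 2×Q4 + 3×Q10 + 1×Q7 + 2×Q3: time 51, value 146
- 3×Q4 + 3×Q10 + 1×Q7: time 40, value 145
Best: 152 marks.

152 marks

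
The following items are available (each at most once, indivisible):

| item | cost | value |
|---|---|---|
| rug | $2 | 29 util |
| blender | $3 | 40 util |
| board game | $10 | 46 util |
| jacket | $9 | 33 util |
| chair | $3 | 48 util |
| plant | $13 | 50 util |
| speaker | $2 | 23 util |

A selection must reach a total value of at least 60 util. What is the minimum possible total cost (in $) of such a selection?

Subsets with value ≥ 60, sorted by total cost:
- rug+chair: cost 5, value 77
- chair+speaker: cost 5, value 71
- rug+blender: cost 5, value 69
Minimum cost: 5 $.

5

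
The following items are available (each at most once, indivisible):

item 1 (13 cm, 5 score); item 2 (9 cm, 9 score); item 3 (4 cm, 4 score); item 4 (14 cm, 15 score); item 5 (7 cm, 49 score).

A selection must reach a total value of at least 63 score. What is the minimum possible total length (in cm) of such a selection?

Subsets with value ≥ 63, sorted by total length:
- item 4+item 5: length 21, value 64
- item 3+item 4+item 5: length 25, value 68
Minimum length: 21 cm.

21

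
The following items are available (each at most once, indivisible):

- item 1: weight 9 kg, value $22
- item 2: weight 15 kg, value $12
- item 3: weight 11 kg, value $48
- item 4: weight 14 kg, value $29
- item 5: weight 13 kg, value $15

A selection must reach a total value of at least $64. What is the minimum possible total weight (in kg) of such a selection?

Subsets with value ≥ 64, sorted by total weight:
- item 1+item 3: weight 20, value 70
- item 3+item 4: weight 25, value 77
Minimum weight: 20 kg.

20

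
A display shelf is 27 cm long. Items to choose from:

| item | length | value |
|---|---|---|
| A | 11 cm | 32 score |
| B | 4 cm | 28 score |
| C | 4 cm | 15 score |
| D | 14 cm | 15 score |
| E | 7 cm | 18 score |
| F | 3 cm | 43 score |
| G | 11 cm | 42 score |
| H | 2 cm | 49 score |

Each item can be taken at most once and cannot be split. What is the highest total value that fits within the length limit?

Check high-value combinations within 27 cm:
- B+E+F+G+H: length 4+7+3+11+2=27, value 28+18+43+42+49=180
- B+C+F+G+H: length 4+4+3+11+2=24, value 28+15+43+42+49=177
- A+B+E+F+H: length 11+4+7+3+2=27, value 32+28+18+43+49=170
Best: 180 score.

180 score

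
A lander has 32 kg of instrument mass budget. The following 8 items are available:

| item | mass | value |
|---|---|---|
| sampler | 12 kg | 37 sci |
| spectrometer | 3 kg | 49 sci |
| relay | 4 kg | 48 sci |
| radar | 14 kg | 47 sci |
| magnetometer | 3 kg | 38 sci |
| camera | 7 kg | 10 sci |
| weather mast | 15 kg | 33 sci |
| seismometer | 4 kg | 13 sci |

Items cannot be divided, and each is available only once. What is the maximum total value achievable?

195 sci

Check high-value combinations within 32 kg:
- spectrometer+relay+radar+magnetometer+seismometer: mass 3+4+14+3+4=28, value 49+48+47+38+13=195
- spectrometer+relay+radar+magnetometer+camera: mass 3+4+14+3+7=31, value 49+48+47+38+10=192
- sampler+spectrometer+relay+magnetometer+seismometer: mass 12+3+4+3+4=26, value 37+49+48+38+13=185
- spectrometer+relay+radar+magnetometer: mass 3+4+14+3=24, value 49+48+47+38=182
Best: 195 sci.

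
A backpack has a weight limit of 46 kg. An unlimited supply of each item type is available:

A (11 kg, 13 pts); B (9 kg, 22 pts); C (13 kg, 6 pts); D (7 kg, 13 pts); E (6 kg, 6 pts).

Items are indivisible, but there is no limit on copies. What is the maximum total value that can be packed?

Best value-per-unit is B at 22/9, and filling with it alone uses weight 5×9=45. No mix of the others beats 5×22 = 110.

110 pts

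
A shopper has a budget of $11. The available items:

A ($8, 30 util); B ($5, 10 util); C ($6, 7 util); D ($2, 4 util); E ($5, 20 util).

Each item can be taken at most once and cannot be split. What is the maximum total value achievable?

34 util

Check high-value combinations within $11:
- A+D: cost 8+2=10, value 30+4=34
- A: cost 8, value 30
- B+E: cost 5+5=10, value 10+20=30
- C+E: cost 6+5=11, value 7+20=27
- D+E: cost 2+5=7, value 4+20=24
Best: 34 util.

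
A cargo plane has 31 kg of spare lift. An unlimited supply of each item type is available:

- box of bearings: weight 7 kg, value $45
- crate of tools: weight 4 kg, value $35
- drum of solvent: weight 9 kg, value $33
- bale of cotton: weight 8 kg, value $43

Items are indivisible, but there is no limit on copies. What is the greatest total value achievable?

Best value-per-unit is crate of tools at 35/4; filling with it alone gives 7×35 = 245.
Optimal mix: 1×box of bearings + 6×crate of tools → weight 31, value 255.

$255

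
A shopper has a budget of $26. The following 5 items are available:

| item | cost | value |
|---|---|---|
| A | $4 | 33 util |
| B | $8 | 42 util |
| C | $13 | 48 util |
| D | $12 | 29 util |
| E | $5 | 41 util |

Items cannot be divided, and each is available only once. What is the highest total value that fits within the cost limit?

131 util

Check high-value combinations within $26:
- B+C+E: cost 8+13+5=26, value 42+48+41=131
- A+B+C: cost 4+8+13=25, value 33+42+48=123
- A+C+E: cost 4+13+5=22, value 33+48+41=122
- A+B+E: cost 4+8+5=17, value 33+42+41=116
Best: 131 util.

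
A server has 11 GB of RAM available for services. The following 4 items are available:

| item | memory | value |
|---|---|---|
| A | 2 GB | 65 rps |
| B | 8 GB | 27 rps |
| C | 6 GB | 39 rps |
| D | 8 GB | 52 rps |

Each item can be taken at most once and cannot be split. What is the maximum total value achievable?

Check high-value combinations within 11 GB:
- A+D: memory 2+8=10, value 65+52=117
- A+C: memory 2+6=8, value 65+39=104
- A+B: memory 2+8=10, value 65+27=92
- A: memory 2, value 65
- D: memory 8, value 52
Best: 117 rps.

117 rps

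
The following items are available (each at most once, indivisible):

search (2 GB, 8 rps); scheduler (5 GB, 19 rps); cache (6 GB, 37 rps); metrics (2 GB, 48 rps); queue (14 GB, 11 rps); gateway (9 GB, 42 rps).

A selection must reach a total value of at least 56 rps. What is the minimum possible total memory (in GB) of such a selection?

Subsets with value ≥ 56, sorted by total memory:
- search+metrics: memory 4, value 56
- scheduler+metrics: memory 7, value 67
- cache+metrics: memory 8, value 85
Minimum memory: 4 GB.

4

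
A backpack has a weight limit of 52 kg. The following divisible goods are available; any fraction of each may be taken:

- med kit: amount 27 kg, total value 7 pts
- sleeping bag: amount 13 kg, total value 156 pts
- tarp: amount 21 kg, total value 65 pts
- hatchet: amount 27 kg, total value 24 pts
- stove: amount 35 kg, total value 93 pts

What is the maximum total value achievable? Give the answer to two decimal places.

Take in order of value per unit:
- sleeping bag (156/13 per unit): all 13 → value 156, running total 156.00
- tarp (65/21 per unit): all 21 → value 65, running total 221.00
- stove (93/35 per unit): 18 of 35 → value 18×93/35 = 47.8286, running total 268.83
Total 268.83.

268.83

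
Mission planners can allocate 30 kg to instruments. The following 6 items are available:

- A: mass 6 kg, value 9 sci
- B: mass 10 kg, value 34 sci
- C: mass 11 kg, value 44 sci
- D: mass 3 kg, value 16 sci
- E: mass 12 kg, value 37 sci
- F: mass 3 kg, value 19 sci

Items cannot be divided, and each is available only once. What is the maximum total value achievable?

Check high-value combinations within 30 kg:
- C+D+E+F: mass 11+3+12+3=29, value 44+16+37+19=116
- B+C+D+F: mass 10+11+3+3=27, value 34+44+16+19=113
- B+D+E+F: mass 10+3+12+3=28, value 34+16+37+19=106
- A+B+C+F: mass 6+10+11+3=30, value 9+34+44+19=106
Best: 116 sci.

116 sci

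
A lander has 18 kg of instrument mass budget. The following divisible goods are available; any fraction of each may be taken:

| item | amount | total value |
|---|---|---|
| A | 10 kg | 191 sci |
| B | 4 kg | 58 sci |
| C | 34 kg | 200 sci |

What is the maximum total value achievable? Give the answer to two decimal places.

272.53

Take in order of value per unit:
- A (191/10 per unit): all 10 → value 191, running total 191.00
- B (58/4 per unit): all 4 → value 58, running total 249.00
- C (200/34 per unit): 4 of 34 → value 4×200/34 = 23.5294, running total 272.53
Total 272.53.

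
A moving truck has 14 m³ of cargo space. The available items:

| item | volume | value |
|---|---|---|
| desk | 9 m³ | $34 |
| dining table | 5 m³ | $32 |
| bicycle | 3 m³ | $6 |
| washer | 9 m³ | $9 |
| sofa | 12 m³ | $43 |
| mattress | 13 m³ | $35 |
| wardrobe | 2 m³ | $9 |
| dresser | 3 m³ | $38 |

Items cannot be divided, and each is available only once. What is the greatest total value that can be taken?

Check high-value combinations within 14 m³:
- dining table+bicycle+wardrobe+dresser: volume 5+3+2+3=13, value 32+6+9+38=85
- desk+wardrobe+dresser: volume 9+2+3=14, value 34+9+38=81
- dining table+wardrobe+dresser: volume 5+2+3=10, value 32+9+38=79
- dining table+bicycle+dresser: volume 5+3+3=11, value 32+6+38=76
- desk+dresser: volume 9+3=12, value 34+38=72
Best: $85.

$85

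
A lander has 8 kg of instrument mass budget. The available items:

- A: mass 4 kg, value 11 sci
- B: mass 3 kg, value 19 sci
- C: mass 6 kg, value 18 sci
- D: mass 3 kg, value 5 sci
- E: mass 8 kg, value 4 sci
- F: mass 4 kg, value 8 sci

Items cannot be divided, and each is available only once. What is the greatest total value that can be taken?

Check high-value combinations within 8 kg:
- A+B: mass 4+3=7, value 11+19=30
- B+F: mass 3+4=7, value 19+8=27
- B+D: mass 3+3=6, value 19+5=24
- B: mass 3, value 19
Best: 30 sci.

30 sci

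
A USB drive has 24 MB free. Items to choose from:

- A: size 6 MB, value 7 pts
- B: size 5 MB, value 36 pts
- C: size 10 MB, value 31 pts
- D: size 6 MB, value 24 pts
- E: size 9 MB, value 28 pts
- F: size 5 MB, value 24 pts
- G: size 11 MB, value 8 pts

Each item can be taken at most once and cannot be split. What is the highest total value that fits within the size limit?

Check high-value combinations within 24 MB:
- B+C+E: size 5+10+9=24, value 36+31+28=95
- B+C+F: size 5+10+5=20, value 36+31+24=91
- B+C+D: size 5+10+6=21, value 36+31+24=91
- A+B+D+F: size 6+5+6+5=22, value 7+36+24+24=91
Best: 95 pts.

95 pts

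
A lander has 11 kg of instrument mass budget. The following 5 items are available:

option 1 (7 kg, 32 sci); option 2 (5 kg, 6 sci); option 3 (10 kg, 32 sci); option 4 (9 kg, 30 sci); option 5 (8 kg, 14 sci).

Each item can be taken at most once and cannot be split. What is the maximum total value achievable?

This is a 0/1 knapsack; check combinations near the capacity.
- option 1: mass 7, value 32
- option 3: mass 10, value 32
- option 4: mass 9, value 30
- option 5: mass 8, value 14
Best: 32 sci.

32 sci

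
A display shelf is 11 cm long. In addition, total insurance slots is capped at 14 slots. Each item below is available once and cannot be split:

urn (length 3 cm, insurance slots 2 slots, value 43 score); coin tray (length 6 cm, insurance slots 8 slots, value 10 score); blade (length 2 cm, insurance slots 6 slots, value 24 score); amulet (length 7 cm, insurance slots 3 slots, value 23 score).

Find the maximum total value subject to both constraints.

67 score

Feasible sets respecting both limits:
- urn+blade: length 5, insurance slots 8, value 67
- urn+amulet: length 10, insurance slots 5, value 66
- urn+coin tray: length 9, insurance slots 10, value 53
Best: 67 score.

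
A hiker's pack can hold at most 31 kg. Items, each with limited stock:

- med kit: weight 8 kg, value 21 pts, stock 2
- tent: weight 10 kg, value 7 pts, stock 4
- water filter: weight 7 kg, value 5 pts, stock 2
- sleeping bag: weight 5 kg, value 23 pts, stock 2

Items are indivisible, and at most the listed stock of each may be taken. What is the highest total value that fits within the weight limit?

88 pts

Top feasible selections:
- 2×med kit + 2×sleeping bag: weight 26, value 88
- 1×med kit + 1×tent + 2×sleeping bag: weight 28, value 74
Best: 88 pts.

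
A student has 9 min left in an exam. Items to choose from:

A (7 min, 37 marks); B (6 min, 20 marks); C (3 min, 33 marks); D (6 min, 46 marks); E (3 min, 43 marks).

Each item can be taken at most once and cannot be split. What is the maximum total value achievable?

89 marks

Check high-value combinations within 9 min:
- D+E: time 6+3=9, value 46+43=89
- C+D: time 3+6=9, value 33+46=79
- C+E: time 3+3=6, value 33+43=76
Best: 89 marks.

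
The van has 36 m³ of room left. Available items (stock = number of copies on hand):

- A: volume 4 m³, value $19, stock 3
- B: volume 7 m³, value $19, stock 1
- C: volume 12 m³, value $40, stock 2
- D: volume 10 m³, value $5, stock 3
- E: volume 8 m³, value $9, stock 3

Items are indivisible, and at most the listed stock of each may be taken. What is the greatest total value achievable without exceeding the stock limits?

Top feasible selections:
- 3×A + 2×C: volume 36, value 137
- 2×A + 2×C: volume 32, value 118
- 1×A + 1×B + 2×C: volume 35, value 118
- 3×A + 1×B + 1×C: volume 31, value 116
Best: $137.

$137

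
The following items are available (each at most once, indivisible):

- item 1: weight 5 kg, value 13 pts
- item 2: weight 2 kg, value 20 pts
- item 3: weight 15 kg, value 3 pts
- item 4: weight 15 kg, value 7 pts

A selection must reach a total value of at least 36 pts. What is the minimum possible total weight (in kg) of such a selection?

Subsets with value ≥ 36, sorted by total weight:
- item 1+item 2+item 4: weight 22, value 40
- item 1+item 2+item 3: weight 22, value 36
- item 1+item 2+item 3+item 4: weight 37, value 43
Minimum weight: 22 kg.

22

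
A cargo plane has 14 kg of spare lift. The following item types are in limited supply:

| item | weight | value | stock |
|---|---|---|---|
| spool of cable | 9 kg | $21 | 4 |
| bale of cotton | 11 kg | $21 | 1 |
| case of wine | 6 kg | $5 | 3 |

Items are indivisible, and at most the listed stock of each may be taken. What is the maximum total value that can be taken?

Top feasible selections:
- 1×spool of cable: weight 9, value 21
- 1×bale of cotton: weight 11, value 21
- 2×case of wine: weight 12, value 10
Best: $21.

$21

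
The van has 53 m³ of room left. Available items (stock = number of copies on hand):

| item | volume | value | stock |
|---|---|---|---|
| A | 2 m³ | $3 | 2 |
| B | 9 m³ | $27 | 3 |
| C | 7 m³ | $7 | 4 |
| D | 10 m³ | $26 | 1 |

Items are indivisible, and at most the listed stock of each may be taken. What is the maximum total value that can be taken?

$124

Top feasible selections:
- 1×A + 3×B + 2×C + 1×D: volume 53, value 124
- 3×B + 2×C + 1×D: volume 51, value 121
- 2×A + 3×B + 1×C + 1×D: volume 48, value 120
- 1×A + 3×B + 1×C + 1×D: volume 46, value 117
Best: $124.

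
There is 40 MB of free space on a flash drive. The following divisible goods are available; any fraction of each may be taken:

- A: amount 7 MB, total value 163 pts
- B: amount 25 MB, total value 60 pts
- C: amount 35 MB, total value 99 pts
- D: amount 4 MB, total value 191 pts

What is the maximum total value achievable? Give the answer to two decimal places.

Take in order of value per unit:
- D (191/4 per unit): all 4 → value 191, running total 191.00
- A (163/7 per unit): all 7 → value 163, running total 354.00
- C (99/35 per unit): 29 of 35 → value 29×99/35 = 82.0286, running total 436.03
Total 436.03.

436.03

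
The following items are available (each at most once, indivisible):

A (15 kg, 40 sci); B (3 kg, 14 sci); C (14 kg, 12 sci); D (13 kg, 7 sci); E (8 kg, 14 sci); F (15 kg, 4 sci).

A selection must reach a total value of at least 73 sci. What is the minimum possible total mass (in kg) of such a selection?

39

Subsets with value ≥ 73, sorted by total mass:
- A+B+D+E: mass 39, value 75
- A+B+C+E: mass 40, value 80
Minimum mass: 39 kg.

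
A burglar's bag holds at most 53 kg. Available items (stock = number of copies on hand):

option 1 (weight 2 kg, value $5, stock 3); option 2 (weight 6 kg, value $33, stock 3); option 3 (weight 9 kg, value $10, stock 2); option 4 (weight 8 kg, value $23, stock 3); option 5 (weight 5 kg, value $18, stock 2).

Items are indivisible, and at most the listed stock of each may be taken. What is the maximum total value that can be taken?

$204

Top feasible selections:
- 3×option 2 + 3×option 4 + 2×option 5: weight 52, value 204
- 3×option 1 + 3×option 2 + 3×option 4 + 1×option 5: weight 53, value 201
- 3×option 1 + 3×option 2 + 2×option 4 + 2×option 5: weight 50, value 196
- 2×option 1 + 3×option 2 + 3×option 4 + 1×option 5: weight 51, value 196
Best: $204.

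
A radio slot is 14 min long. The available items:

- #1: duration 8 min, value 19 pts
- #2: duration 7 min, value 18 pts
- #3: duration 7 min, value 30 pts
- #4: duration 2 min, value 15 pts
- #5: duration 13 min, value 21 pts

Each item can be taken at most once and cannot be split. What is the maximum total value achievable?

48 pts

This is a 0/1 knapsack; check combinations near the capacity.
- #2+#3: duration 7+7=14, value 18+30=48
- #3+#4: duration 7+2=9, value 30+15=45
- #1+#4: duration 8+2=10, value 19+15=34
Best: 48 pts.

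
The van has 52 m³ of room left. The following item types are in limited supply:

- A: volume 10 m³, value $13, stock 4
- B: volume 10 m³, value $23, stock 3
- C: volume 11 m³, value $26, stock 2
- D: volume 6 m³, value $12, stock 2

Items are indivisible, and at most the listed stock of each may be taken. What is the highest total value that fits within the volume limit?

Top feasible selections:
- 3×B + 2×C: volume 52, value 121
- 1×A + 2×B + 2×C: volume 52, value 111
Best: $121.

$121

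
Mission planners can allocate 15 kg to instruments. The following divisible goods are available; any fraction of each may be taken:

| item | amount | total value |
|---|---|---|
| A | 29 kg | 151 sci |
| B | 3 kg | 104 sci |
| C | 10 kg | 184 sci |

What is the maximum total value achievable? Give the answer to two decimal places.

298.41

Take in order of value per unit:
- B (104/3 per unit): all 3 → value 104, running total 104.00
- C (184/10 per unit): all 10 → value 184, running total 288.00
- A (151/29 per unit): 2 of 29 → value 2×151/29 = 10.4138, running total 298.41
Total 298.41.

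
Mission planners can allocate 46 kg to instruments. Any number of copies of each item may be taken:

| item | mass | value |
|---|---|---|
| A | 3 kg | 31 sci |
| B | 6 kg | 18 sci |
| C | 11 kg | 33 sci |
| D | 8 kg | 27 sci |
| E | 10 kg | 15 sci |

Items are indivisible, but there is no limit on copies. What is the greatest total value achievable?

Best value-per-unit is A at 31/3, and filling with it alone uses mass 15×3=45. No mix of the others beats 15×31 = 465.

465 sci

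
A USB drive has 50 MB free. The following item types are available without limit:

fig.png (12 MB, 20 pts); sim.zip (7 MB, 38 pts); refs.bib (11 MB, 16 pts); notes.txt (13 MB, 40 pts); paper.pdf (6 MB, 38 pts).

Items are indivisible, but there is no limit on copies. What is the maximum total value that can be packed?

Best value-per-unit is paper.pdf at 38/6; filling with it alone gives 8×38 = 304.
Optimal mix: 2×sim.zip + 6×paper.pdf → size 50, value 304.

304 pts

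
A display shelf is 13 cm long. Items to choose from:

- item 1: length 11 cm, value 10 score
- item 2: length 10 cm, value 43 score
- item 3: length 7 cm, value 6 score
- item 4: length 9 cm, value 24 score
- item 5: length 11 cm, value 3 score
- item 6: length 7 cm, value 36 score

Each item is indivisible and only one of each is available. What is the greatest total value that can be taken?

43 score

This is a 0/1 knapsack; check combinations near the capacity.
- item 2: length 10, value 43
- item 6: length 7, value 36
- item 4: length 9, value 24
- item 1: length 11, value 10
- item 3: length 7, value 6
Best: 43 score.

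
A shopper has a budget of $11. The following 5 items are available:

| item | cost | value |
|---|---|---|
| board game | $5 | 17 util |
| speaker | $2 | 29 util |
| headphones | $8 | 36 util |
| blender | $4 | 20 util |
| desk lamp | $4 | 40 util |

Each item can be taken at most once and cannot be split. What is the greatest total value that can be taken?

89 util

Check high-value combinations within $11:
- speaker+blender+desk lamp: cost 2+4+4=10, value 29+20+40=89
- board game+speaker+desk lamp: cost 5+2+4=11, value 17+29+40=86
- speaker+desk lamp: cost 2+4=6, value 29+40=69
- board game+speaker+blender: cost 5+2+4=11, value 17+29+20=66
Best: 89 util.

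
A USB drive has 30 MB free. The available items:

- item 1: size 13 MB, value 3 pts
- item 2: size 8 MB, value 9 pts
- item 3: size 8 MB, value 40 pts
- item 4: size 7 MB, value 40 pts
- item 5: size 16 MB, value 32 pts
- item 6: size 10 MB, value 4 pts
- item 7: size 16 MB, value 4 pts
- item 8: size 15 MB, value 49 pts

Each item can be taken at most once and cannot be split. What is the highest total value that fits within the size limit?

Check high-value combinations within 30 MB:
- item 3+item 4+item 8: size 8+7+15=30, value 40+40+49=129
- item 2+item 4+item 8: size 8+7+15=30, value 9+40+49=98
- item 4+item 8: size 7+15=22, value 40+49=89
Best: 129 pts.

129 pts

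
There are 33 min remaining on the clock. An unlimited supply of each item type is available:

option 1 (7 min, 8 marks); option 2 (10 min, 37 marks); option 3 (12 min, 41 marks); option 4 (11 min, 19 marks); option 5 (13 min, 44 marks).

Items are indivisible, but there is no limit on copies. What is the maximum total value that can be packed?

118 marks

Best value-per-unit is option 2 at 37/10; filling with it alone gives 3×37 = 111.
Optimal mix: 2×option 2 + 1×option 5 → time 33, value 118.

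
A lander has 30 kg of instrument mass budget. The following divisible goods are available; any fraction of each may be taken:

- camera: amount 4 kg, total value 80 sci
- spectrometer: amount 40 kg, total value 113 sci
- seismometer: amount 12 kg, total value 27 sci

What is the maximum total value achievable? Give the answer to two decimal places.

Take in order of value per unit:
- camera (80/4 per unit): all 4 → value 80, running total 80.00
- spectrometer (113/40 per unit): 26 of 40 → value 26×113/40 = 73.4500, running total 153.45
Total 153.45.

153.45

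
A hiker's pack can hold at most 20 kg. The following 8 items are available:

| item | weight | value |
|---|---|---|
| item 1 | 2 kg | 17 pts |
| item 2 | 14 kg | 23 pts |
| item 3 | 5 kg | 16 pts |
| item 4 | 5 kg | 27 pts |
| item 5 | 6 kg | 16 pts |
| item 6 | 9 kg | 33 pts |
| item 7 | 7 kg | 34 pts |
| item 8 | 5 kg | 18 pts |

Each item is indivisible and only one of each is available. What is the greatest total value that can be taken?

96 pts

Check high-value combinations within 20 kg:
- item 1+item 4+item 7+item 8: weight 2+5+7+5=19, value 17+27+34+18=96
- item 1+item 3+item 4+item 7: weight 2+5+5+7=19, value 17+16+27+34=94
- item 1+item 4+item 5+item 7: weight 2+5+6+7=20, value 17+27+16+34=94
- item 1+item 3+item 7+item 8: weight 2+5+7+5=19, value 17+16+34+18=85
- item 1+item 5+item 7+item 8: weight 2+6+7+5=20, value 17+16+34+18=85
Best: 96 pts.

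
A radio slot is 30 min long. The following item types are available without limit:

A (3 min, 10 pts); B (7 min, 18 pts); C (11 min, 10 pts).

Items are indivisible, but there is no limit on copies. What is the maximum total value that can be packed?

100 pts

Best value-per-unit is A at 10/3, and filling with it alone uses duration 10×3=30. No mix of the others beats 10×10 = 100.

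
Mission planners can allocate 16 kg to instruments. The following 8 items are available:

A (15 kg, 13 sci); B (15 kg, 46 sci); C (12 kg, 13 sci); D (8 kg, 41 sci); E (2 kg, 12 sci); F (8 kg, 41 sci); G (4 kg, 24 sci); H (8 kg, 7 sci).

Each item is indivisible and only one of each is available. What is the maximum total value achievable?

This is a 0/1 knapsack; check combinations near the capacity.
- D+F: mass 8+8=16, value 41+41=82
- D+E+G: mass 8+2+4=14, value 41+12+24=77
- E+F+G: mass 2+8+4=14, value 12+41+24=77
- D+G: mass 8+4=12, value 41+24=65
Best: 82 sci.

82 sci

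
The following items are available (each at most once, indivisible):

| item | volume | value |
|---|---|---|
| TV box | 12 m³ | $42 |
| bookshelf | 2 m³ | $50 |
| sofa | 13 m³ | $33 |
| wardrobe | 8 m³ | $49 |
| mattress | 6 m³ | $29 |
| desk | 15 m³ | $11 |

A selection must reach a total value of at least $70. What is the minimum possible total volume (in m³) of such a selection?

Subsets with value ≥ 70, sorted by total volume:
- bookshelf+mattress: volume 8, value 79
- bookshelf+wardrobe: volume 10, value 99
- TV box+bookshelf: volume 14, value 92
- wardrobe+mattress: volume 14, value 78
Minimum volume: 8 m³.

8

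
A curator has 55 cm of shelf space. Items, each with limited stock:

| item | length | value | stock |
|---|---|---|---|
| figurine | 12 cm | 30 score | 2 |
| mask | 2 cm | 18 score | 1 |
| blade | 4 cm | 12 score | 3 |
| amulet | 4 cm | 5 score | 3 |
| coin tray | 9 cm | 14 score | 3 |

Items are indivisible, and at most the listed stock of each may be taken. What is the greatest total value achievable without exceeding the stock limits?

138 score

Best selections within length 55 and stock limits:
- 2×figurine + 1×mask + 3×blade + 2×amulet + 1×coin tray: length 55, value 138
- 2×figurine + 1×mask + 3×blade + 1×amulet + 1×coin tray: length 51, value 133
- 2×figurine + 1×mask + 2×blade + 3×amulet + 1×coin tray: length 55, value 131
Best: 138 score.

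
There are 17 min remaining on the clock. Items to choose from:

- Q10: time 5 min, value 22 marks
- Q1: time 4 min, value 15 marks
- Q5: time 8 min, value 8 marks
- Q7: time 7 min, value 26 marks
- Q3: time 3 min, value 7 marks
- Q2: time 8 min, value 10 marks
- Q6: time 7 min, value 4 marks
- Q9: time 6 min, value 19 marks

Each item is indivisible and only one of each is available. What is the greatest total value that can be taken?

This is a 0/1 knapsack; check combinations near the capacity.
- Q10+Q1+Q7: time 5+4+7=16, value 22+15+26=63
- Q1+Q7+Q9: time 4+7+6=17, value 15+26+19=60
- Q10+Q1+Q9: time 5+4+6=15, value 22+15+19=56
- Q10+Q7+Q3: time 5+7+3=15, value 22+26+7=55
Best: 63 marks.

63 marks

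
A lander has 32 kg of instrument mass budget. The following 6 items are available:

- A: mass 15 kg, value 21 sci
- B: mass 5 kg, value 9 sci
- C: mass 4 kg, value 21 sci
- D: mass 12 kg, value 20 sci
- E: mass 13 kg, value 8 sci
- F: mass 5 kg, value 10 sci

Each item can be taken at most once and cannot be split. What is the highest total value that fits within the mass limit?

62 sci

Check high-value combinations within 32 kg:
- A+C+D: mass 15+4+12=31, value 21+21+20=62
- A+B+C+F: mass 15+5+4+5=29, value 21+9+21+10=61
- B+C+D+F: mass 5+4+12+5=26, value 9+21+20+10=60
Best: 62 sci.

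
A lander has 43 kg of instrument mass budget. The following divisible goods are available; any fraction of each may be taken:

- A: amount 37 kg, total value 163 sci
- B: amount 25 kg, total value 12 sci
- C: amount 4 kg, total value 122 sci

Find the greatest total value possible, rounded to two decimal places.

Take in order of value per unit:
- C (122/4 per unit): all 4 → value 122, running total 122.00
- A (163/37 per unit): all 37 → value 163, running total 285.00
- B (12/25 per unit): 2 of 25 → value 2×12/25 = 0.9600, running total 285.96
Total 285.96.

285.96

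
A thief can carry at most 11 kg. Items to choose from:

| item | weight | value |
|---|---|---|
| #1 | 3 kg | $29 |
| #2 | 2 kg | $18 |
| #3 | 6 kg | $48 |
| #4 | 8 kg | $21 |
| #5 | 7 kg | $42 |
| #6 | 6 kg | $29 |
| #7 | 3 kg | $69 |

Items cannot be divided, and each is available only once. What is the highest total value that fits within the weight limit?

This is a 0/1 knapsack; check combinations near the capacity.
- #2+#3+#7: weight 2+6+3=11, value 18+48+69=135
- #3+#7: weight 6+3=9, value 48+69=117
- #1+#2+#7: weight 3+2+3=8, value 29+18+69=116
- #2+#6+#7: weight 2+6+3=11, value 18+29+69=116
- #5+#7: weight 7+3=10, value 42+69=111
Best: $135.

$135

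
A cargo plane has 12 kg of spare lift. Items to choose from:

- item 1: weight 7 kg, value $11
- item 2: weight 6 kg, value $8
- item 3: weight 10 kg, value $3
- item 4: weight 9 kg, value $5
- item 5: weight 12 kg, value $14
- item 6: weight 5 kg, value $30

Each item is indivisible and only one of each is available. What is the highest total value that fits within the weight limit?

$41

Check high-value combinations within 12 kg:
- item 1+item 6: weight 7+5=12, value 11+30=41
- item 2+item 6: weight 6+5=11, value 8+30=38
- item 6: weight 5, value 30
- item 5: weight 12, value 14
- item 1: weight 7, value 11
Best: $41.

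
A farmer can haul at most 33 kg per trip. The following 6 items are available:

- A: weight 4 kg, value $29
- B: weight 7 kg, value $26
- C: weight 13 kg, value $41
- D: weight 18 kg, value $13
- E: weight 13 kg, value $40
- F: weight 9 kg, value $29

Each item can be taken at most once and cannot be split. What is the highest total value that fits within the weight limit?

$125

This is a 0/1 knapsack; check combinations near the capacity.
- A+B+C+F: weight 4+7+13+9=33, value 29+26+41+29=125
- A+B+E+F: weight 4+7+13+9=33, value 29+26+40+29=124
- A+C+E: weight 4+13+13=30, value 29+41+40=110
- B+C+E: weight 7+13+13=33, value 26+41+40=107
- A+C+F: weight 4+13+9=26, value 29+41+29=99
Best: $125.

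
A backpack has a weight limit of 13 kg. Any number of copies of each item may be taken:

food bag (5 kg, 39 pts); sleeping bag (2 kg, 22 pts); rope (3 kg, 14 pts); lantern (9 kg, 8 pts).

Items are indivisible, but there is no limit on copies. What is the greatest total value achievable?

Best value-per-unit is sleeping bag at 22/2, and filling with it alone uses weight 6×2=12. No mix of the others beats 6×22 = 132.

132 pts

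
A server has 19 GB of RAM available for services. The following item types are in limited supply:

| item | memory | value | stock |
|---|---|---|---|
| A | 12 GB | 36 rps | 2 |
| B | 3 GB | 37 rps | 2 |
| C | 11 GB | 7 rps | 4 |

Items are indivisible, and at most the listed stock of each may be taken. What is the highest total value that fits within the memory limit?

Top feasible selections:
- 1×A + 2×B: memory 18, value 110
- 2×B + 1×C: memory 17, value 81
- 2×B: memory 6, value 74
Best: 110 rps.

110 rps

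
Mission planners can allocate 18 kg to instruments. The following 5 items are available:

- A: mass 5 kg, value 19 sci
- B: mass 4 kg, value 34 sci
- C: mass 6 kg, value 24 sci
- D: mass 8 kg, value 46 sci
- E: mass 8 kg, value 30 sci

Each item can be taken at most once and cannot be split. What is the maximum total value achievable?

Check high-value combinations within 18 kg:
- B+C+D: mass 4+6+8=18, value 34+24+46=104
- A+B+D: mass 5+4+8=17, value 19+34+46=99
- B+C+E: mass 4+6+8=18, value 34+24+30=88
- A+B+E: mass 5+4+8=17, value 19+34+30=83
- B+D: mass 4+8=12, value 34+46=80
Best: 104 sci.

104 sci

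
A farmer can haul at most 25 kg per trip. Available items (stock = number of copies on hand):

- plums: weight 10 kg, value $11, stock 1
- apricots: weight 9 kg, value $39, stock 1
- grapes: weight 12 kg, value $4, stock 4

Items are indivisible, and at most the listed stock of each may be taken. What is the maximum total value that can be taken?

$50

Top feasible selections:
- 1×plums + 1×apricots: weight 19, value 50
- 1×apricots + 1×grapes: weight 21, value 43
- 1×apricots: weight 9, value 39
Best: $50.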